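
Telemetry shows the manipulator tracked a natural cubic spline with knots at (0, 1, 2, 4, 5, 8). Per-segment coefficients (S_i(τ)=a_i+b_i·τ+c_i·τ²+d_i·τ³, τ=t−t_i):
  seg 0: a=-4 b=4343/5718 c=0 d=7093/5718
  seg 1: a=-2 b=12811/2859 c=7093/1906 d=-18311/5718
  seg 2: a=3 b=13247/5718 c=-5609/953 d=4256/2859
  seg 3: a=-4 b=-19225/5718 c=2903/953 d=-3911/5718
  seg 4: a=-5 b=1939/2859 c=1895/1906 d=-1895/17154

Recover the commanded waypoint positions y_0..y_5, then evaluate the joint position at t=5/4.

y_0=-4 y_1=-2 y_2=3 y_3=-4 y_4=-5 y_5=3
S(5/4) = -85049/121984

y_0 = S_0(0) = a_0 = -4
y_1 = S_1(0) = a_1 = -2
y_2 = S_2(0) = a_2 = 3
y_3 = S_3(0) = a_3 = -4
y_4 = S_4(0) = a_4 = -5
y_5 = S_4(3) = 3
t_q=5/4 is in segment 1 (τ=1/4); S_1(τ)=-85049/121984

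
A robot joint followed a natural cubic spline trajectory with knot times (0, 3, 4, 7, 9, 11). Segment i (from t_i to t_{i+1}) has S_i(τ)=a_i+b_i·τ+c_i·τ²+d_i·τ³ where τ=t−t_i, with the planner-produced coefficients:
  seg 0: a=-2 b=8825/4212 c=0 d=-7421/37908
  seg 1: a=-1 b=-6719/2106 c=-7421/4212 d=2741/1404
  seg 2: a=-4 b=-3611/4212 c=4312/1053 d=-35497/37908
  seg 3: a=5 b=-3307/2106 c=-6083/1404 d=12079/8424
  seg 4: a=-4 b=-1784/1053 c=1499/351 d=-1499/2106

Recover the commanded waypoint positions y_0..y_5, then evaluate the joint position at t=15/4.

y_0=-2 y_1=-1 y_2=-4 y_3=5 y_4=-4 y_5=4
S(15/4) = -319909/89856

y_0 = S_0(0) = a_0 = -2
y_1 = S_1(0) = a_1 = -1
y_2 = S_2(0) = a_2 = -4
y_3 = S_3(0) = a_3 = 5
y_4 = S_4(0) = a_4 = -4
y_5 = S_4(2) = 4
t_q=15/4 is in segment 1 (τ=3/4); S_1(τ)=-319909/89856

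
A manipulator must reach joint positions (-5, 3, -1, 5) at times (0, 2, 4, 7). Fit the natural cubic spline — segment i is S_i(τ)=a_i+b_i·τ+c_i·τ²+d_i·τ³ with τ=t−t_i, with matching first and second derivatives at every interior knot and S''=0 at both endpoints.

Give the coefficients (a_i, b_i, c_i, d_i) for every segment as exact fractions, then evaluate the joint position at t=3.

  seg 0: a=-5 b=110/19 c=0 d=-17/38
  seg 1: a=3 b=8/19 c=-51/19 d=14/19
  seg 2: a=-1 b=-28/19 c=33/19 d=-11/57
S(3) = 28/19

Δ: Δ0=4, Δ1=-2, Δ2=2
row 1: diag=8, rhs=-36; c'=1/4, d'=-9/2
row 2: denom=10−2·1/4=19/2; d'=(24−2·-9/2)/(19/2)=66/19
back: M2=66/19
back: M1=-9/2−1/4·66/19=-102/19
M: M0=0, M1=-102/19, M2=66/19, M3=0
seg 0: a=-5, c=M0/2=0, d=(M1−M0)/(6·2)=-17/38, b=Δ0−h0·(2M0+M1)/6=110/19
seg 1: a=3, c=M1/2=-51/19, d=(M2−M1)/(6·2)=14/19, b=Δ1−h1·(2M1+M2)/6=8/19
seg 2: a=-1, c=M2/2=33/19, d=(M3−M2)/(6·3)=-11/57, b=Δ2−h2·(2M2+M3)/6=-28/19
t_q=3 → seg 1, τ=1; S=3+8/19·τ+-51/19·τ²+14/19·τ³=28/19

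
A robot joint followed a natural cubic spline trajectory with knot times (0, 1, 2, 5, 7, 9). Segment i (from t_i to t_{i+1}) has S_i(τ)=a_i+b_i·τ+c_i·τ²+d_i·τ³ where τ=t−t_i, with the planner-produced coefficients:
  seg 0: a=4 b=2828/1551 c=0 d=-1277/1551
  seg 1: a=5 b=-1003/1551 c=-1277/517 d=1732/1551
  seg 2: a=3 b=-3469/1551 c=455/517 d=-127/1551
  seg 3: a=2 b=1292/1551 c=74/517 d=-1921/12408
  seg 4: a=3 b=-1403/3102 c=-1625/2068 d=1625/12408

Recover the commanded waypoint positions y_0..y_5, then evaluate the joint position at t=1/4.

y_0=4 y_1=5 y_2=3 y_3=2 y_4=3 y_5=0
S(1/4) = 147009/33088

y_0 = S_0(0) = a_0 = 4
y_1 = S_1(0) = a_1 = 5
y_2 = S_2(0) = a_2 = 3
y_3 = S_3(0) = a_3 = 2
y_4 = S_4(0) = a_4 = 3
y_5 = S_4(2) = 0
t_q=1/4 is in segment 0 (τ=1/4); S_0(τ)=147009/33088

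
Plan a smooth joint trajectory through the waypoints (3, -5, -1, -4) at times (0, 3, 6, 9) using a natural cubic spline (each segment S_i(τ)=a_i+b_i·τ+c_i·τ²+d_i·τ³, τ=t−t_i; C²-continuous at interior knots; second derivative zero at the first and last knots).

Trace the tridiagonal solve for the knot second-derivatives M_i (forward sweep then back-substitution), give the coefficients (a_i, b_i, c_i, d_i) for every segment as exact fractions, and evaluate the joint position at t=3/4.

  seg 0: a=3 b=-35/9 c=0 d=11/81
  seg 1: a=-5 b=-2/9 c=11/9 d=-19/81
  seg 2: a=-1 b=7/9 c=-8/9 d=8/81
S(3/4) = 9/64

Δ: Δ0=-8/3, Δ1=4/3, Δ2=-1
row 1: diag=12, rhs=24; c'=1/4, d'=2
row 2: denom=12−3·1/4=45/4; d'=(-14−3·2)/(45/4)=-16/9
back: M2=-16/9
back: M1=2−1/4·-16/9=22/9
M: M0=0, M1=22/9, M2=-16/9, M3=0
seg 0: a=3, c=M0/2=0, d=(M1−M0)/(6·3)=11/81, b=Δ0−h0·(2M0+M1)/6=-35/9
seg 1: a=-5, c=M1/2=11/9, d=(M2−M1)/(6·3)=-19/81, b=Δ1−h1·(2M1+M2)/6=-2/9
seg 2: a=-1, c=M2/2=-8/9, d=(M3−M2)/(6·3)=8/81, b=Δ2−h2·(2M2+M3)/6=7/9
t_q=3/4 → seg 0, τ=3/4; S=3+-35/9·τ+0·τ²+11/81·τ³=9/64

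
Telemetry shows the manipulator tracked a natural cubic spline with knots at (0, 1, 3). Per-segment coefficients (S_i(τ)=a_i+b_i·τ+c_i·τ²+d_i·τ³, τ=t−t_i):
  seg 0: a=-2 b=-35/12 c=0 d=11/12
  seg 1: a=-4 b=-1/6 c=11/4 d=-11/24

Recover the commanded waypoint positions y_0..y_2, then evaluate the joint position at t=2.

y_0 = S_0(0) = a_0 = -2
y_1 = S_1(0) = a_1 = -4
y_2 = S_1(2) = 3
t_q=2 is in segment 1 (τ=1); S_1(τ)=-15/8

y_0=-2 y_1=-4 y_2=3
S(2) = -15/8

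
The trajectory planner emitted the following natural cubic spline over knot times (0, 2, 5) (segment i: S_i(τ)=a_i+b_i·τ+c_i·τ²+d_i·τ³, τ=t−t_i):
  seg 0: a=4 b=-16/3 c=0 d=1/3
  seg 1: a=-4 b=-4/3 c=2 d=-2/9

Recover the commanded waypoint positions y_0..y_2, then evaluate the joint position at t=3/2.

y_0 = S_0(0) = a_0 = 4
y_1 = S_1(0) = a_1 = -4
y_2 = S_1(3) = 4
t_q=3/2 is in segment 0 (τ=3/2); S_0(τ)=-23/8

y_0=4 y_1=-4 y_2=4
S(3/2) = -23/8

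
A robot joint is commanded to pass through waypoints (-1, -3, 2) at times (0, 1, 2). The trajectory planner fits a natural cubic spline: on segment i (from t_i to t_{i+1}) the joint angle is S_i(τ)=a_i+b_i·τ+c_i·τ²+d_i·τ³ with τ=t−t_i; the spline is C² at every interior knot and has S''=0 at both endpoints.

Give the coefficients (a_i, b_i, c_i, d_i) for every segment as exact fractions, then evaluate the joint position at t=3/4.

Δ: Δ0=-2, Δ1=5
row 1: diag=4, rhs=42; c'=1/4, d'=21/2
back: M1=21/2
M: M0=0, M1=21/2, M2=0
seg 0: a=-1, c=M0/2=0, d=(M1−M0)/(6·1)=7/4, b=Δ0−h0·(2M0+M1)/6=-15/4
seg 1: a=-3, c=M1/2=21/4, d=(M2−M1)/(6·1)=-7/4, b=Δ1−h1·(2M1+M2)/6=3/2
t_q=3/4 → seg 0, τ=3/4; S=-1+-15/4·τ+0·τ²+7/4·τ³=-787/256

  seg 0: a=-1 b=-15/4 c=0 d=7/4
  seg 1: a=-3 b=3/2 c=21/4 d=-7/4
S(3/4) = -787/256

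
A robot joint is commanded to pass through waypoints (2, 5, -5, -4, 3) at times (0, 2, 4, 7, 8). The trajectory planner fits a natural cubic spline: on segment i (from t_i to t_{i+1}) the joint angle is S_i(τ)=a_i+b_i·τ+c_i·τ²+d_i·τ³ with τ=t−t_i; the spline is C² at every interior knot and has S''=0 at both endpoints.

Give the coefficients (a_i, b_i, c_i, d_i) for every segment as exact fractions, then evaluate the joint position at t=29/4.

  seg 0: a=2 b=5453/1608 c=0 d=-3041/6432
  seg 1: a=5 b=-1835/804 c=-3041/1072 d=4753/6432
  seg 2: a=-5 b=-7657/1608 c=107/67 d=163/4824
  seg 3: a=-4 b=4609/804 c=1019/536 d=-1019/1608
S(29/4) = -84317/34304

Δ: Δ0=3/2, Δ1=-5, Δ2=1/3, Δ3=7
row 1: diag=8, rhs=-39; c'=1/4, d'=-39/8
row 2: denom=10−2·1/4=19/2; d'=(32−2·-39/8)/(19/2)=167/38
row 3: denom=8−3·6/19=134/19; d'=(40−3·167/38)/(134/19)=1019/268
back: M3=1019/268
back: M2=167/38−6/19·1019/268=214/67
back: M1=-39/8−1/4·214/67=-3041/536
M: M0=0, M1=-3041/536, M2=214/67, M3=1019/268, M4=0
seg 0: a=2, c=M0/2=0, d=(M1−M0)/(6·2)=-3041/6432, b=Δ0−h0·(2M0+M1)/6=5453/1608
seg 1: a=5, c=M1/2=-3041/1072, d=(M2−M1)/(6·2)=4753/6432, b=Δ1−h1·(2M1+M2)/6=-1835/804
seg 2: a=-5, c=M2/2=107/67, d=(M3−M2)/(6·3)=163/4824, b=Δ2−h2·(2M2+M3)/6=-7657/1608
seg 3: a=-4, c=M3/2=1019/536, d=(M4−M3)/(6·1)=-1019/1608, b=Δ3−h3·(2M3+M4)/6=4609/804
t_q=29/4 → seg 3, τ=1/4; S=-4+4609/804·τ+1019/536·τ²+-1019/1608·τ³=-84317/34304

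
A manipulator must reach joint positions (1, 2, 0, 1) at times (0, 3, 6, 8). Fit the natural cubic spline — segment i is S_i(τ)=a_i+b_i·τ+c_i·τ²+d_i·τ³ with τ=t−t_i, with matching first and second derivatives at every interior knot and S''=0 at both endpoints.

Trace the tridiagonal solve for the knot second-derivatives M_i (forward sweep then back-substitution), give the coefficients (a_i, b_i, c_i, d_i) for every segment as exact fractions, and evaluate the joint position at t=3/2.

  seg 0: a=1 b=155/222 c=0 d=-3/74
  seg 1: a=2 b=-44/111 c=-27/74 d=61/666
  seg 2: a=0 b=-25/222 c=17/37 d=-17/222
S(3/2) = 1131/592

Δ: Δ0=1/3, Δ1=-2/3, Δ2=1/2
row 1: diag=12, rhs=-6; c'=1/4, d'=-1/2
row 2: denom=10−3·1/4=37/4; d'=(7−3·-1/2)/(37/4)=34/37
back: M2=34/37
back: M1=-1/2−1/4·34/37=-27/37
M: M0=0, M1=-27/37, M2=34/37, M3=0
seg 0: a=1, c=M0/2=0, d=(M1−M0)/(6·3)=-3/74, b=Δ0−h0·(2M0+M1)/6=155/222
seg 1: a=2, c=M1/2=-27/74, d=(M2−M1)/(6·3)=61/666, b=Δ1−h1·(2M1+M2)/6=-44/111
seg 2: a=0, c=M2/2=17/37, d=(M3−M2)/(6·2)=-17/222, b=Δ2−h2·(2M2+M3)/6=-25/222
t_q=3/2 → seg 0, τ=3/2; S=1+155/222·τ+0·τ²+-3/74·τ³=1131/592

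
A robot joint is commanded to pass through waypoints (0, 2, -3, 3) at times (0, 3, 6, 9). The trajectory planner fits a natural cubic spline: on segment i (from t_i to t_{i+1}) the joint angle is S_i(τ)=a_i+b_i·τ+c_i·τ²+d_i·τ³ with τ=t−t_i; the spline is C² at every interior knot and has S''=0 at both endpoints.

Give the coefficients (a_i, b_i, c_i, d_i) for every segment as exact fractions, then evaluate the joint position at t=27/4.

  seg 0: a=0 b=23/15 c=0 d=-13/135
  seg 1: a=2 b=-16/15 c=-13/15 d=2/9
  seg 2: a=-3 b=-4/15 c=17/15 d=-17/135
S(27/4) = -837/320

Δ: Δ0=2/3, Δ1=-5/3, Δ2=2
row 1: diag=12, rhs=-14; c'=1/4, d'=-7/6
row 2: denom=12−3·1/4=45/4; d'=(22−3·-7/6)/(45/4)=34/15
back: M2=34/15
back: M1=-7/6−1/4·34/15=-26/15
M: M0=0, M1=-26/15, M2=34/15, M3=0
seg 0: a=0, c=M0/2=0, d=(M1−M0)/(6·3)=-13/135, b=Δ0−h0·(2M0+M1)/6=23/15
seg 1: a=2, c=M1/2=-13/15, d=(M2−M1)/(6·3)=2/9, b=Δ1−h1·(2M1+M2)/6=-16/15
seg 2: a=-3, c=M2/2=17/15, d=(M3−M2)/(6·3)=-17/135, b=Δ2−h2·(2M2+M3)/6=-4/15
t_q=27/4 → seg 2, τ=3/4; S=-3+-4/15·τ+17/15·τ²+-17/135·τ³=-837/320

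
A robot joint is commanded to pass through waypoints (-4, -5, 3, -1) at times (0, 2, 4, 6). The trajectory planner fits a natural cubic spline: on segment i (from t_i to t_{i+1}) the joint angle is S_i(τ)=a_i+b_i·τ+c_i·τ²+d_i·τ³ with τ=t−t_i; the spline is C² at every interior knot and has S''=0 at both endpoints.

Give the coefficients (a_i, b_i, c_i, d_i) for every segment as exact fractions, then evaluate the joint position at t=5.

  seg 0: a=-4 b=-21/10 c=0 d=2/5
  seg 1: a=-5 b=27/10 c=12/5 d=-7/8
  seg 2: a=3 b=9/5 c=-57/20 d=19/40
S(5) = 97/40

Δ: Δ0=-1/2, Δ1=4, Δ2=-2
row 1: diag=8, rhs=27; c'=1/4, d'=27/8
row 2: denom=8−2·1/4=15/2; d'=(-36−2·27/8)/(15/2)=-57/10
back: M2=-57/10
back: M1=27/8−1/4·-57/10=24/5
M: M0=0, M1=24/5, M2=-57/10, M3=0
seg 0: a=-4, c=M0/2=0, d=(M1−M0)/(6·2)=2/5, b=Δ0−h0·(2M0+M1)/6=-21/10
seg 1: a=-5, c=M1/2=12/5, d=(M2−M1)/(6·2)=-7/8, b=Δ1−h1·(2M1+M2)/6=27/10
seg 2: a=3, c=M2/2=-57/20, d=(M3−M2)/(6·2)=19/40, b=Δ2−h2·(2M2+M3)/6=9/5
t_q=5 → seg 2, τ=1; S=3+9/5·τ+-57/20·τ²+19/40·τ³=97/40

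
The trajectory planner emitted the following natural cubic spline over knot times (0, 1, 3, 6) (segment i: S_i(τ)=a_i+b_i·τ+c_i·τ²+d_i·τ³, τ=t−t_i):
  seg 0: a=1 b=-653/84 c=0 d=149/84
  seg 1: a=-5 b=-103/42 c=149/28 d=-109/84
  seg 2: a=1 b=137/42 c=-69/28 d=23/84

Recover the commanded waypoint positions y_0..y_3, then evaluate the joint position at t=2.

y_0 = S_0(0) = a_0 = 1
y_1 = S_1(0) = a_1 = -5
y_2 = S_2(0) = a_2 = 1
y_3 = S_2(3) = -4
t_q=2 is in segment 1 (τ=1); S_1(τ)=-24/7

y_0=1 y_1=-5 y_2=1 y_3=-4
S(2) = -24/7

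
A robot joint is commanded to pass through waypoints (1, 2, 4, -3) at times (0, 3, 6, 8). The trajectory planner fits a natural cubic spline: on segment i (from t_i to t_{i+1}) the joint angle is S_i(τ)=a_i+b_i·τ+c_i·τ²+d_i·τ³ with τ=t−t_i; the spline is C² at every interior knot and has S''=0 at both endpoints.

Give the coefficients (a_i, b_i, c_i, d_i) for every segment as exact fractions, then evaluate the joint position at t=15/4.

  seg 0: a=1 b=-7/74 c=0 d=95/1998
  seg 1: a=2 b=44/37 c=95/222 d=-401/1998
  seg 2: a=4 b=-123/74 c=-51/37 d=17/74
S(15/4) = 14435/4736

Δ: Δ0=1/3, Δ1=2/3, Δ2=-7/2
row 1: diag=12, rhs=2; c'=1/4, d'=1/6
row 2: denom=10−3·1/4=37/4; d'=(-25−3·1/6)/(37/4)=-102/37
back: M2=-102/37
back: M1=1/6−1/4·-102/37=95/111
M: M0=0, M1=95/111, M2=-102/37, M3=0
seg 0: a=1, c=M0/2=0, d=(M1−M0)/(6·3)=95/1998, b=Δ0−h0·(2M0+M1)/6=-7/74
seg 1: a=2, c=M1/2=95/222, d=(M2−M1)/(6·3)=-401/1998, b=Δ1−h1·(2M1+M2)/6=44/37
seg 2: a=4, c=M2/2=-51/37, d=(M3−M2)/(6·2)=17/74, b=Δ2−h2·(2M2+M3)/6=-123/74
t_q=15/4 → seg 1, τ=3/4; S=2+44/37·τ+95/222·τ²+-401/1998·τ³=14435/4736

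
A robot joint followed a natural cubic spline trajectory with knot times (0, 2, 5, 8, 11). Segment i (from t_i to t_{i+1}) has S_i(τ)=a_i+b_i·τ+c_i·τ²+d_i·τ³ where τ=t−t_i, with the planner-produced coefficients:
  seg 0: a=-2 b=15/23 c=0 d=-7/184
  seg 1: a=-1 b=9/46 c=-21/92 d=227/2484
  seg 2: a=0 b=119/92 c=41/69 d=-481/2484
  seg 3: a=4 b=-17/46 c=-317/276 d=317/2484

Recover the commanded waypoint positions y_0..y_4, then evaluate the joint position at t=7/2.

y_0 = S_0(0) = a_0 = -2
y_1 = S_1(0) = a_1 = -1
y_2 = S_2(0) = a_2 = 0
y_3 = S_3(0) = a_3 = 4
y_4 = S_3(3) = -4
t_q=7/2 is in segment 1 (τ=3/2); S_1(τ)=-671/736

y_0=-2 y_1=-1 y_2=0 y_3=4 y_4=-4
S(7/2) = -671/736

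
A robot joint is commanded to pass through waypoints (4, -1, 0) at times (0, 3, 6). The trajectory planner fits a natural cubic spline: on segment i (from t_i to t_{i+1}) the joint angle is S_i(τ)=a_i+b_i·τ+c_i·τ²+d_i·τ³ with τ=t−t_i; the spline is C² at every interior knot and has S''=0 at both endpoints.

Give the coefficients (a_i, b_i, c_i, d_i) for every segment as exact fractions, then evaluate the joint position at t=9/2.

Δ: Δ0=-5/3, Δ1=1/3
row 1: diag=12, rhs=12; c'=1/4, d'=1
back: M1=1
M: M0=0, M1=1, M2=0
seg 0: a=4, c=M0/2=0, d=(M1−M0)/(6·3)=1/18, b=Δ0−h0·(2M0+M1)/6=-13/6
seg 1: a=-1, c=M1/2=1/2, d=(M2−M1)/(6·3)=-1/18, b=Δ1−h1·(2M1+M2)/6=-2/3
t_q=9/2 → seg 1, τ=3/2; S=-1+-2/3·τ+1/2·τ²+-1/18·τ³=-17/16

  seg 0: a=4 b=-13/6 c=0 d=1/18
  seg 1: a=-1 b=-2/3 c=1/2 d=-1/18
S(9/2) = -17/16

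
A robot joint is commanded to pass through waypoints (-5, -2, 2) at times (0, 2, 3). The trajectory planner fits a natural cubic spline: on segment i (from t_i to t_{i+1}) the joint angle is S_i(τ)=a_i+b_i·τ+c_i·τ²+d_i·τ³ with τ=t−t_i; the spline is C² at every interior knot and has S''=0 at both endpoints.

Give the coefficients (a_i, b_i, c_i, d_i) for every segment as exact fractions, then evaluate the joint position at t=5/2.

  seg 0: a=-5 b=2/3 c=0 d=5/24
  seg 1: a=-2 b=19/6 c=5/4 d=-5/12
S(5/2) = -5/32

Δ: Δ0=3/2, Δ1=4
row 1: diag=6, rhs=15; c'=1/6, d'=5/2
back: M1=5/2
M: M0=0, M1=5/2, M2=0
seg 0: a=-5, c=M0/2=0, d=(M1−M0)/(6·2)=5/24, b=Δ0−h0·(2M0+M1)/6=2/3
seg 1: a=-2, c=M1/2=5/4, d=(M2−M1)/(6·1)=-5/12, b=Δ1−h1·(2M1+M2)/6=19/6
t_q=5/2 → seg 1, τ=1/2; S=-2+19/6·τ+5/4·τ²+-5/12·τ³=-5/32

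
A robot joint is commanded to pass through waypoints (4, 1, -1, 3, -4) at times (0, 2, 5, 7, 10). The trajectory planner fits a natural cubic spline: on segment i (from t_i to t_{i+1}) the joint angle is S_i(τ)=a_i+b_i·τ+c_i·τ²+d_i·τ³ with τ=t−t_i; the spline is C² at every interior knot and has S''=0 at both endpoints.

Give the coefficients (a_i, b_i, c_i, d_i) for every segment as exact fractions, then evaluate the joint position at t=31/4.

  seg 0: a=4 b=-1253/870 c=0 d=-13/870
  seg 1: a=1 b=-1409/870 c=-13/145 d=1063/7830
  seg 2: a=-1 b=656/435 c=197/174 d=-257/580
  seg 3: a=3 b=313/435 c=-664/435 d=664/3915
S(31/4) = 3193/1160

Δ: Δ0=-3/2, Δ1=-2/3, Δ2=2, Δ3=-7/3
row 1: diag=10, rhs=5; c'=3/10, d'=1/2
row 2: denom=10−3·3/10=91/10; d'=(16−3·1/2)/(91/10)=145/91
row 3: denom=10−2·20/91=870/91; d'=(-26−2·145/91)/(870/91)=-1328/435
back: M3=-1328/435
back: M2=145/91−20/91·-1328/435=197/87
back: M1=1/2−3/10·197/87=-26/145
M: M0=0, M1=-26/145, M2=197/87, M3=-1328/435, M4=0
seg 0: a=4, c=M0/2=0, d=(M1−M0)/(6·2)=-13/870, b=Δ0−h0·(2M0+M1)/6=-1253/870
seg 1: a=1, c=M1/2=-13/145, d=(M2−M1)/(6·3)=1063/7830, b=Δ1−h1·(2M1+M2)/6=-1409/870
seg 2: a=-1, c=M2/2=197/174, d=(M3−M2)/(6·2)=-257/580, b=Δ2−h2·(2M2+M3)/6=656/435
seg 3: a=3, c=M3/2=-664/435, d=(M4−M3)/(6·3)=664/3915, b=Δ3−h3·(2M3+M4)/6=313/435
t_q=31/4 → seg 3, τ=3/4; S=3+313/435·τ+-664/435·τ²+664/3915·τ³=3193/1160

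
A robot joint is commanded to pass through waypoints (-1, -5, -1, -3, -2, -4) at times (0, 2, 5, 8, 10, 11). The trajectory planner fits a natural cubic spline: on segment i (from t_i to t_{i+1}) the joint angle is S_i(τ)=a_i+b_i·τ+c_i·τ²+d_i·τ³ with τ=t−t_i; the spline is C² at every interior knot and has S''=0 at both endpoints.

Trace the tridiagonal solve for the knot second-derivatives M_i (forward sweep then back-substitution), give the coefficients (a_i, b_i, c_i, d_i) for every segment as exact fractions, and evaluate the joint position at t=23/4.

Δ: Δ0=-2, Δ1=4/3, Δ2=-2/3, Δ3=1/2, Δ4=-2
row 1: diag=10, rhs=20; c'=3/10, d'=2
row 2: denom=12−3·3/10=111/10; d'=(-12−3·2)/(111/10)=-60/37
row 3: denom=10−3·10/37=340/37; d'=(7−3·-60/37)/(340/37)=439/340
row 4: denom=6−2·37/170=473/85; d'=(-15−2·439/340)/(473/85)=-2989/946
back: M4=-2989/946
back: M3=439/340−37/170·-2989/946=936/473
back: M2=-60/37−10/37·936/473=-1020/473
back: M1=2−3/10·-1020/473=1252/473
M: M0=0, M1=1252/473, M2=-1020/473, M3=936/473, M4=-2989/946, M5=0
seg 0: a=-1, c=M0/2=0, d=(M1−M0)/(6·2)=313/1419, b=Δ0−h0·(2M0+M1)/6=-4090/1419
seg 1: a=-5, c=M1/2=626/473, d=(M2−M1)/(6·3)=-1136/4257, b=Δ1−h1·(2M1+M2)/6=-334/1419
seg 2: a=-1, c=M2/2=-510/473, d=(M3−M2)/(6·3)=326/1419, b=Δ2−h2·(2M2+M3)/6=710/1419
seg 3: a=-3, c=M3/2=468/473, d=(M4−M3)/(6·2)=-4861/11352, b=Δ3−h3·(2M3+M4)/6=332/1419
seg 4: a=-2, c=M4/2=-2989/1892, d=(M5−M4)/(6·1)=2989/5676, b=Δ4−h4·(2M4+M5)/6=-2687/2838
t_q=23/4 → seg 2, τ=3/4; S=-1+710/1419·τ+-510/473·τ²+326/1419·τ³=-17169/15136

  seg 0: a=-1 b=-4090/1419 c=0 d=313/1419
  seg 1: a=-5 b=-334/1419 c=626/473 d=-1136/4257
  seg 2: a=-1 b=710/1419 c=-510/473 d=326/1419
  seg 3: a=-3 b=332/1419 c=468/473 d=-4861/11352
  seg 4: a=-2 b=-2687/2838 c=-2989/1892 d=2989/5676
S(23/4) = -17169/15136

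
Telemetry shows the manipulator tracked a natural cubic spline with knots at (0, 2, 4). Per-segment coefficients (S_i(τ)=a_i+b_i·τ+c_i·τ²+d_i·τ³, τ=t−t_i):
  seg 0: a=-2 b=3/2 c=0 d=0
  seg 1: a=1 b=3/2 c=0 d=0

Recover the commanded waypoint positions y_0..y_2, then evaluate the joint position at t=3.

y_0 = S_0(0) = a_0 = -2
y_1 = S_1(0) = a_1 = 1
y_2 = S_1(2) = 4
t_q=3 is in segment 1 (τ=1); S_1(τ)=5/2

y_0=-2 y_1=1 y_2=4
S(3) = 5/2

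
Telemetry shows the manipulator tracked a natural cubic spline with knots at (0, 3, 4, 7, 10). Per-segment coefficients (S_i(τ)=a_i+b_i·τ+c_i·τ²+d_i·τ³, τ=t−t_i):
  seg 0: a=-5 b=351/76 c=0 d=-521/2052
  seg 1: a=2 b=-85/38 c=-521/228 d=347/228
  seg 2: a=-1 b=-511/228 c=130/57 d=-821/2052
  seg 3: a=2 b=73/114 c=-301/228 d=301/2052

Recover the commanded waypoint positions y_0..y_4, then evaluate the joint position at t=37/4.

y_0 = S_0(0) = a_0 = -5
y_1 = S_1(0) = a_1 = 2
y_2 = S_2(0) = a_2 = -1
y_3 = S_3(0) = a_3 = 2
y_4 = S_3(3) = -4
t_q=37/4 is in segment 3 (τ=9/4); S_3(τ)=-7645/4864

y_0=-5 y_1=2 y_2=-1 y_3=2 y_4=-4
S(37/4) = -7645/4864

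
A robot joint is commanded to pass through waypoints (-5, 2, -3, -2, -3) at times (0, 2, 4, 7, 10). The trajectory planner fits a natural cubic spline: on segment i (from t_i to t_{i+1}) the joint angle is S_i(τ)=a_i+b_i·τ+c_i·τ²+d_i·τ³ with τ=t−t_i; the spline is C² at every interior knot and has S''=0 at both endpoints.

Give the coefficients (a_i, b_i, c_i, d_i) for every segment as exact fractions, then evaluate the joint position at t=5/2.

Δ: Δ0=7/2, Δ1=-5/2, Δ2=1/3, Δ3=-1/3
row 1: diag=8, rhs=-36; c'=1/4, d'=-9/2
row 2: denom=10−2·1/4=19/2; d'=(17−2·-9/2)/(19/2)=52/19
row 3: denom=12−3·6/19=210/19; d'=(-4−3·52/19)/(210/19)=-116/105
back: M3=-116/105
back: M2=52/19−6/19·-116/105=108/35
back: M1=-9/2−1/4·108/35=-369/70
M: M0=0, M1=-369/70, M2=108/35, M3=-116/105, M4=0
seg 0: a=-5, c=M0/2=0, d=(M1−M0)/(6·2)=-123/280, b=Δ0−h0·(2M0+M1)/6=184/35
seg 1: a=2, c=M1/2=-369/140, d=(M2−M1)/(6·2)=39/56, b=Δ1−h1·(2M1+M2)/6=-1/70
seg 2: a=-3, c=M2/2=54/35, d=(M3−M2)/(6·3)=-44/189, b=Δ2−h2·(2M2+M3)/6=-11/5
seg 3: a=-2, c=M3/2=-58/105, d=(M4−M3)/(6·3)=58/945, b=Δ3−h3·(2M3+M4)/6=27/35
t_q=5/2 → seg 1, τ=1/2; S=2+-1/70·τ+-369/140·τ²+39/56·τ³=3183/2240

  seg 0: a=-5 b=184/35 c=0 d=-123/280
  seg 1: a=2 b=-1/70 c=-369/140 d=39/56
  seg 2: a=-3 b=-11/5 c=54/35 d=-44/189
  seg 3: a=-2 b=27/35 c=-58/105 d=58/945
S(5/2) = 3183/2240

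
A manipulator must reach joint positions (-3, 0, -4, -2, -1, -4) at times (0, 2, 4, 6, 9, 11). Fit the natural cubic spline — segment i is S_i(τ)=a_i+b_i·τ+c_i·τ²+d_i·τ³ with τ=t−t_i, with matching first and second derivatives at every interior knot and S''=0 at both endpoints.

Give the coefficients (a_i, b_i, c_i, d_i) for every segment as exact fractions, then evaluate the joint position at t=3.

  seg 0: a=-3 b=20441/7710 c=0 d=-2219/7710
  seg 1: a=0 b=-6187/7710 c=-2219/1285 d=3479/6168
  seg 2: a=-4 b=-3629/3855 c=8519/5140 d=-10589/30840
  seg 3: a=-2 b=12089/7710 c=-207/514 d=-34/11565
  seg 4: a=-1 b=-7153/7710 c=-1103/2570 d=1103/15420
S(3) = -20203/10280

Δ: Δ0=3/2, Δ1=-2, Δ2=1, Δ3=1/3, Δ4=-3/2
row 1: diag=8, rhs=-21; c'=1/4, d'=-21/8
row 2: denom=8−2·1/4=15/2; d'=(18−2·-21/8)/(15/2)=31/10
row 3: denom=10−2·4/15=142/15; d'=(-4−2·31/10)/(142/15)=-153/142
row 4: denom=10−3·45/142=1285/142; d'=(-11−3·-153/142)/(1285/142)=-1103/1285
back: M4=-1103/1285
back: M3=-153/142−45/142·-1103/1285=-207/257
back: M2=31/10−4/15·-207/257=8519/2570
back: M1=-21/8−1/4·8519/2570=-4438/1285
M: M0=0, M1=-4438/1285, M2=8519/2570, M3=-207/257, M4=-1103/1285, M5=0
seg 0: a=-3, c=M0/2=0, d=(M1−M0)/(6·2)=-2219/7710, b=Δ0−h0·(2M0+M1)/6=20441/7710
seg 1: a=0, c=M1/2=-2219/1285, d=(M2−M1)/(6·2)=3479/6168, b=Δ1−h1·(2M1+M2)/6=-6187/7710
seg 2: a=-4, c=M2/2=8519/5140, d=(M3−M2)/(6·2)=-10589/30840, b=Δ2−h2·(2M2+M3)/6=-3629/3855
seg 3: a=-2, c=M3/2=-207/514, d=(M4−M3)/(6·3)=-34/11565, b=Δ3−h3·(2M3+M4)/6=12089/7710
seg 4: a=-1, c=M4/2=-1103/2570, d=(M5−M4)/(6·2)=1103/15420, b=Δ4−h4·(2M4+M5)/6=-7153/7710
t_q=3 → seg 1, τ=1; S=0+-6187/7710·τ+-2219/1285·τ²+3479/6168·τ³=-20203/10280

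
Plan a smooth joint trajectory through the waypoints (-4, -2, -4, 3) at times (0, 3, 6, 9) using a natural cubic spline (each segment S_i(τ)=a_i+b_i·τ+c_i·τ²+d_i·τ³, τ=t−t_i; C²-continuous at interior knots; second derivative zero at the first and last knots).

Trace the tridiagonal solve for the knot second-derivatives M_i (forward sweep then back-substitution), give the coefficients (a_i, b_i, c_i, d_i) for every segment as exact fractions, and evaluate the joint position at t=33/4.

  seg 0: a=-4 b=11/9 c=0 d=-5/81
  seg 1: a=-2 b=-4/9 c=-5/9 d=13/81
  seg 2: a=-4 b=5/9 c=8/9 d=-8/81
S(33/4) = 5/8

Δ: Δ0=2/3, Δ1=-2/3, Δ2=7/3
row 1: diag=12, rhs=-8; c'=1/4, d'=-2/3
row 2: denom=12−3·1/4=45/4; d'=(18−3·-2/3)/(45/4)=16/9
back: M2=16/9
back: M1=-2/3−1/4·16/9=-10/9
M: M0=0, M1=-10/9, M2=16/9, M3=0
seg 0: a=-4, c=M0/2=0, d=(M1−M0)/(6·3)=-5/81, b=Δ0−h0·(2M0+M1)/6=11/9
seg 1: a=-2, c=M1/2=-5/9, d=(M2−M1)/(6·3)=13/81, b=Δ1−h1·(2M1+M2)/6=-4/9
seg 2: a=-4, c=M2/2=8/9, d=(M3−M2)/(6·3)=-8/81, b=Δ2−h2·(2M2+M3)/6=5/9
t_q=33/4 → seg 2, τ=9/4; S=-4+5/9·τ+8/9·τ²+-8/81·τ³=5/8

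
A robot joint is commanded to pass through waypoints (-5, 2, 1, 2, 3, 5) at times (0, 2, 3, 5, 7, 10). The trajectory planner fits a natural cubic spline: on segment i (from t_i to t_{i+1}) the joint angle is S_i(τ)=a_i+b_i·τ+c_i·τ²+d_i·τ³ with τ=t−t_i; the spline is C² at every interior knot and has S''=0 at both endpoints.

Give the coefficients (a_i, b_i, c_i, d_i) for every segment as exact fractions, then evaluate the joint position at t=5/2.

Δ: Δ0=7/2, Δ1=-1, Δ2=1/2, Δ3=1/2, Δ4=2/3
row 1: diag=6, rhs=-27; c'=1/6, d'=-9/2
row 2: denom=6−1·1/6=35/6; d'=(9−1·-9/2)/(35/6)=81/35
row 3: denom=8−2·12/35=256/35; d'=(0−2·81/35)/(256/35)=-81/128
row 4: denom=10−2·35/128=605/64; d'=(1−2·-81/128)/(605/64)=29/121
back: M4=29/121
back: M3=-81/128−35/128·29/121=-169/242
back: M2=81/35−12/35·-169/242=309/121
back: M1=-9/2−1/6·309/121=-596/121
M: M0=0, M1=-596/121, M2=309/121, M3=-169/242, M4=29/121, M5=0
seg 0: a=-5, c=M0/2=0, d=(M1−M0)/(6·2)=-149/363, b=Δ0−h0·(2M0+M1)/6=3733/726
seg 1: a=2, c=M1/2=-298/121, d=(M2−M1)/(6·1)=905/726, b=Δ1−h1·(2M1+M2)/6=157/726
seg 2: a=1, c=M2/2=309/242, d=(M3−M2)/(6·2)=-787/2904, b=Δ2−h2·(2M2+M3)/6=-32/33
seg 3: a=2, c=M3/2=-169/484, d=(M4−M3)/(6·2)=227/2904, b=Δ3−h3·(2M3+M4)/6=643/726
seg 4: a=3, c=M4/2=29/242, d=(M5−M4)/(6·3)=-29/2178, b=Δ4−h4·(2M4+M5)/6=155/363
t_q=5/2 → seg 1, τ=1/2; S=2+157/726·τ+-298/121·τ²+905/726·τ³=3191/1936

  seg 0: a=-5 b=3733/726 c=0 d=-149/363
  seg 1: a=2 b=157/726 c=-298/121 d=905/726
  seg 2: a=1 b=-32/33 c=309/242 d=-787/2904
  seg 3: a=2 b=643/726 c=-169/484 d=227/2904
  seg 4: a=3 b=155/363 c=29/242 d=-29/2178
S(5/2) = 3191/1936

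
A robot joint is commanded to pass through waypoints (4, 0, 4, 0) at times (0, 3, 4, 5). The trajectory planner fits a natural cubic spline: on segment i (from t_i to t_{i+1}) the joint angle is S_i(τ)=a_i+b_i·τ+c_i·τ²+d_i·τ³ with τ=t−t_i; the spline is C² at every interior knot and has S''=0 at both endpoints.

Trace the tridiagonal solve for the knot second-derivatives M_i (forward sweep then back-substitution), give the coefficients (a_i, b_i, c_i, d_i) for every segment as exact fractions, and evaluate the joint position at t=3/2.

  seg 0: a=4 b=-388/93 c=0 d=88/279
  seg 1: a=0 b=404/93 c=88/31 d=-296/93
  seg 2: a=4 b=44/93 c=-208/31 d=208/93
S(3/2) = -37/31

Δ: Δ0=-4/3, Δ1=4, Δ2=-4
row 1: diag=8, rhs=32; c'=1/8, d'=4
row 2: denom=4−1·1/8=31/8; d'=(-48−1·4)/(31/8)=-416/31
back: M2=-416/31
back: M1=4−1/8·-416/31=176/31
M: M0=0, M1=176/31, M2=-416/31, M3=0
seg 0: a=4, c=M0/2=0, d=(M1−M0)/(6·3)=88/279, b=Δ0−h0·(2M0+M1)/6=-388/93
seg 1: a=0, c=M1/2=88/31, d=(M2−M1)/(6·1)=-296/93, b=Δ1−h1·(2M1+M2)/6=404/93
seg 2: a=4, c=M2/2=-208/31, d=(M3−M2)/(6·1)=208/93, b=Δ2−h2·(2M2+M3)/6=44/93
t_q=3/2 → seg 0, τ=3/2; S=4+-388/93·τ+0·τ²+88/279·τ³=-37/31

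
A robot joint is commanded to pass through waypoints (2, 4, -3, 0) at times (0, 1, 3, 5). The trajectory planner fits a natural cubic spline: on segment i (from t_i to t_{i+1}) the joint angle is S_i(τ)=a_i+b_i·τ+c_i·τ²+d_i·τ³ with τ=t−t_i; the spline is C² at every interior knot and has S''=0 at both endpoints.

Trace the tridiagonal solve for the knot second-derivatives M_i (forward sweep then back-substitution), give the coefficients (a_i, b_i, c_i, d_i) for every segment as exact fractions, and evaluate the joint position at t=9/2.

  seg 0: a=2 b=71/22 c=0 d=-27/22
  seg 1: a=4 b=-5/11 c=-81/22 d=95/88
  seg 2: a=-3 b=-49/22 c=123/44 d=-41/88
S(9/2) = -1143/704

Δ: Δ0=2, Δ1=-7/2, Δ2=3/2
row 1: diag=6, rhs=-33; c'=1/3, d'=-11/2
row 2: denom=8−2·1/3=22/3; d'=(30−2·-11/2)/(22/3)=123/22
back: M2=123/22
back: M1=-11/2−1/3·123/22=-81/11
M: M0=0, M1=-81/11, M2=123/22, M3=0
seg 0: a=2, c=M0/2=0, d=(M1−M0)/(6·1)=-27/22, b=Δ0−h0·(2M0+M1)/6=71/22
seg 1: a=4, c=M1/2=-81/22, d=(M2−M1)/(6·2)=95/88, b=Δ1−h1·(2M1+M2)/6=-5/11
seg 2: a=-3, c=M2/2=123/44, d=(M3−M2)/(6·2)=-41/88, b=Δ2−h2·(2M2+M3)/6=-49/22
t_q=9/2 → seg 2, τ=3/2; S=-3+-49/22·τ+123/44·τ²+-41/88·τ³=-1143/704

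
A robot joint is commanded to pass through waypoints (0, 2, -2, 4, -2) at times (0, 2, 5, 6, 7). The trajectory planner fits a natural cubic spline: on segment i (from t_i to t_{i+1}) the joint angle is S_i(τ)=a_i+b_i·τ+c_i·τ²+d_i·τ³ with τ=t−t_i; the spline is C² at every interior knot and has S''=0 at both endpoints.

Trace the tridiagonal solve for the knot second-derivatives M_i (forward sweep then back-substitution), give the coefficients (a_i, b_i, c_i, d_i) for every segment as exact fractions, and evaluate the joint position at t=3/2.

  seg 0: a=0 b=1000/411 c=0 d=-589/1644
  seg 1: a=2 b=-767/411 c=-589/274 d=1913/2466
  seg 2: a=-2 b=5081/822 c=662/137 d=-4121/822
  seg 3: a=4 b=331/411 c=-2797/274 d=2797/822
S(3/2) = 10699/4384

Δ: Δ0=1, Δ1=-4/3, Δ2=6, Δ3=-6
row 1: diag=10, rhs=-14; c'=3/10, d'=-7/5
row 2: denom=8−3·3/10=71/10; d'=(44−3·-7/5)/(71/10)=482/71
row 3: denom=4−1·10/71=274/71; d'=(-72−1·482/71)/(274/71)=-2797/137
back: M3=-2797/137
back: M2=482/71−10/71·-2797/137=1324/137
back: M1=-7/5−3/10·1324/137=-589/137
M: M0=0, M1=-589/137, M2=1324/137, M3=-2797/137, M4=0
seg 0: a=0, c=M0/2=0, d=(M1−M0)/(6·2)=-589/1644, b=Δ0−h0·(2M0+M1)/6=1000/411
seg 1: a=2, c=M1/2=-589/274, d=(M2−M1)/(6·3)=1913/2466, b=Δ1−h1·(2M1+M2)/6=-767/411
seg 2: a=-2, c=M2/2=662/137, d=(M3−M2)/(6·1)=-4121/822, b=Δ2−h2·(2M2+M3)/6=5081/822
seg 3: a=4, c=M3/2=-2797/274, d=(M4−M3)/(6·1)=2797/822, b=Δ3−h3·(2M3+M4)/6=331/411
t_q=3/2 → seg 0, τ=3/2; S=0+1000/411·τ+0·τ²+-589/1644·τ³=10699/4384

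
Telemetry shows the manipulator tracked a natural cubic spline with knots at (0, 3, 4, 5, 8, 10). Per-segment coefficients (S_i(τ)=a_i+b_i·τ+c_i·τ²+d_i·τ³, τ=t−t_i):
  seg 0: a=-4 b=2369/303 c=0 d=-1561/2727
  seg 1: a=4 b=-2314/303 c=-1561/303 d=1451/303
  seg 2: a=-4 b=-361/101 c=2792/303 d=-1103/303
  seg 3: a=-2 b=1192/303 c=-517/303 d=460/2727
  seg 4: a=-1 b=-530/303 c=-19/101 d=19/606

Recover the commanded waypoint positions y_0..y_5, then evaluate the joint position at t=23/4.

y_0=-4 y_1=4 y_2=-4 y_3=-2 y_4=-1 y_5=-5
S(23/4) = 25/404

y_0 = S_0(0) = a_0 = -4
y_1 = S_1(0) = a_1 = 4
y_2 = S_2(0) = a_2 = -4
y_3 = S_3(0) = a_3 = -2
y_4 = S_4(0) = a_4 = -1
y_5 = S_4(2) = -5
t_q=23/4 is in segment 3 (τ=3/4); S_3(τ)=25/404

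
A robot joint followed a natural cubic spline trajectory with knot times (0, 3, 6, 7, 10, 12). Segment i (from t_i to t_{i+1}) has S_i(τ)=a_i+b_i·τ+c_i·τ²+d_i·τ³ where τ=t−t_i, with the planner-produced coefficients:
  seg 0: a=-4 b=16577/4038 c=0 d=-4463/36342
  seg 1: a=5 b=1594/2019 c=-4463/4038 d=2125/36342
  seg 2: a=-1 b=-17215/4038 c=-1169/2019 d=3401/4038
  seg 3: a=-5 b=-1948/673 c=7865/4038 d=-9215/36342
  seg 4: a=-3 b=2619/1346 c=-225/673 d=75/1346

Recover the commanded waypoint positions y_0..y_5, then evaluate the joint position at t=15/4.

y_0=-4 y_1=5 y_2=-1 y_3=-5 y_4=-3 y_5=0
S(15/4) = 430297/86144

y_0 = S_0(0) = a_0 = -4
y_1 = S_1(0) = a_1 = 5
y_2 = S_2(0) = a_2 = -1
y_3 = S_3(0) = a_3 = -5
y_4 = S_4(0) = a_4 = -3
y_5 = S_4(2) = 0
t_q=15/4 is in segment 1 (τ=3/4); S_1(τ)=430297/86144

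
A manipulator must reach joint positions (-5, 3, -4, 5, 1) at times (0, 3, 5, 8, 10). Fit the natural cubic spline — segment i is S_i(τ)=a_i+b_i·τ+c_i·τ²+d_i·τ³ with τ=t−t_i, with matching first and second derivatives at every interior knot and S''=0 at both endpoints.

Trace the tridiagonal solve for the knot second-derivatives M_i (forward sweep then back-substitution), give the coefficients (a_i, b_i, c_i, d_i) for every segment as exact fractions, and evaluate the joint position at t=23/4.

Δ: Δ0=8/3, Δ1=-7/2, Δ2=3, Δ3=-2
row 1: diag=10, rhs=-37; c'=1/5, d'=-37/10
row 2: denom=10−2·1/5=48/5; d'=(39−2·-37/10)/(48/5)=29/6
row 3: denom=10−3·5/16=145/16; d'=(-30−3·29/6)/(145/16)=-712/145
back: M3=-712/145
back: M2=29/6−5/16·-712/145=554/87
back: M1=-37/10−1/5·554/87=-4327/870
M: M0=0, M1=-4327/870, M2=554/87, M3=-712/145, M4=0
seg 0: a=-5, c=M0/2=0, d=(M1−M0)/(6·3)=-4327/15660, b=Δ0−h0·(2M0+M1)/6=2989/580
seg 1: a=3, c=M1/2=-4327/1740, d=(M2−M1)/(6·2)=3289/3480, b=Δ1−h1·(2M1+M2)/6=-669/290
seg 2: a=-4, c=M2/2=277/87, d=(M3−M2)/(6·3)=-2453/3915, b=Δ2−h2·(2M2+M3)/6=-397/435
seg 3: a=5, c=M3/2=-356/145, d=(M4−M3)/(6·2)=178/435, b=Δ3−h3·(2M3+M4)/6=554/435
t_q=23/4 → seg 2, τ=3/4; S=-4+-397/435·τ+277/87·τ²+-2453/3915·τ³=-5861/1856

  seg 0: a=-5 b=2989/580 c=0 d=-4327/15660
  seg 1: a=3 b=-669/290 c=-4327/1740 d=3289/3480
  seg 2: a=-4 b=-397/435 c=277/87 d=-2453/3915
  seg 3: a=5 b=554/435 c=-356/145 d=178/435
S(23/4) = -5861/1856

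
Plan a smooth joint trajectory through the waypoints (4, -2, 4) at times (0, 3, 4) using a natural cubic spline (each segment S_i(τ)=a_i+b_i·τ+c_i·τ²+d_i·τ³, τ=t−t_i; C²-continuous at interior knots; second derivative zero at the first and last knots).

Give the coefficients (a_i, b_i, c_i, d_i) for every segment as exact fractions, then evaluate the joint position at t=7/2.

Δ: Δ0=-2, Δ1=6
row 1: diag=8, rhs=48; c'=1/8, d'=6
back: M1=6
M: M0=0, M1=6, M2=0
seg 0: a=4, c=M0/2=0, d=(M1−M0)/(6·3)=1/3, b=Δ0−h0·(2M0+M1)/6=-5
seg 1: a=-2, c=M1/2=3, d=(M2−M1)/(6·1)=-1, b=Δ1−h1·(2M1+M2)/6=4
t_q=7/2 → seg 1, τ=1/2; S=-2+4·τ+3·τ²+-1·τ³=5/8

  seg 0: a=4 b=-5 c=0 d=1/3
  seg 1: a=-2 b=4 c=3 d=-1
S(7/2) = 5/8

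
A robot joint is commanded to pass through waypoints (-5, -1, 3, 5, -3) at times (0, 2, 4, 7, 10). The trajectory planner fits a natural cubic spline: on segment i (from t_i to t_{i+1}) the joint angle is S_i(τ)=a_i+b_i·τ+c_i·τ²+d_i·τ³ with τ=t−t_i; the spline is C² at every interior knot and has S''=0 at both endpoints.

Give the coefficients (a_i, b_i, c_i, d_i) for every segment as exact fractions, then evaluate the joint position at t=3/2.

Δ: Δ0=2, Δ1=2, Δ2=2/3, Δ3=-8/3
row 1: diag=8, rhs=0; c'=1/4, d'=0
row 2: denom=10−2·1/4=19/2; d'=(-8−2·0)/(19/2)=-16/19
row 3: denom=12−3·6/19=210/19; d'=(-20−3·-16/19)/(210/19)=-166/105
back: M3=-166/105
back: M2=-16/19−6/19·-166/105=-12/35
back: M1=0−1/4·-12/35=3/35
M: M0=0, M1=3/35, M2=-12/35, M3=-166/105, M4=0
seg 0: a=-5, c=M0/2=0, d=(M1−M0)/(6·2)=1/140, b=Δ0−h0·(2M0+M1)/6=69/35
seg 1: a=-1, c=M1/2=3/70, d=(M2−M1)/(6·2)=-1/28, b=Δ1−h1·(2M1+M2)/6=72/35
seg 2: a=3, c=M2/2=-6/35, d=(M3−M2)/(6·3)=-13/189, b=Δ2−h2·(2M2+M3)/6=9/5
seg 3: a=5, c=M3/2=-83/105, d=(M4−M3)/(6·3)=83/945, b=Δ3−h3·(2M3+M4)/6=-38/35
t_q=3/2 → seg 0, τ=3/2; S=-5+69/35·τ+0·τ²+1/140·τ³=-323/160

  seg 0: a=-5 b=69/35 c=0 d=1/140
  seg 1: a=-1 b=72/35 c=3/70 d=-1/28
  seg 2: a=3 b=9/5 c=-6/35 d=-13/189
  seg 3: a=5 b=-38/35 c=-83/105 d=83/945
S(3/2) = -323/160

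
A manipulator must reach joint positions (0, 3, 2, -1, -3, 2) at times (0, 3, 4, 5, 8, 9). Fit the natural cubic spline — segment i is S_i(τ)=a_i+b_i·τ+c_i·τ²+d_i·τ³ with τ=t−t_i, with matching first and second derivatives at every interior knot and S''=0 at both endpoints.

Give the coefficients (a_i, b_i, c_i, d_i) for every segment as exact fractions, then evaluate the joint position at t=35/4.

Δ: Δ0=1, Δ1=-1, Δ2=-3, Δ3=-2/3, Δ4=5
row 1: diag=8, rhs=-12; c'=1/8, d'=-3/2
row 2: denom=4−1·1/8=31/8; d'=(-12−1·-3/2)/(31/8)=-84/31
row 3: denom=8−1·8/31=240/31; d'=(14−1·-84/31)/(240/31)=259/120
row 4: denom=8−3·31/80=547/80; d'=(34−3·259/120)/(547/80)=2202/547
back: M4=2202/547
back: M3=259/120−31/80·2202/547=982/1641
back: M2=-84/31−8/31·982/1641=-4700/1641
back: M1=-3/2−1/8·-4700/1641=-1874/1641
M: M0=0, M1=-1874/1641, M2=-4700/1641, M3=982/1641, M4=2202/547, M5=0
seg 0: a=0, c=M0/2=0, d=(M1−M0)/(6·3)=-937/14769, b=Δ0−h0·(2M0+M1)/6=2578/1641
seg 1: a=3, c=M1/2=-937/1641, d=(M2−M1)/(6·1)=-157/547, b=Δ1−h1·(2M1+M2)/6=-233/1641
seg 2: a=2, c=M2/2=-2350/1641, d=(M3−M2)/(6·1)=947/1641, b=Δ2−h2·(2M2+M3)/6=-3520/1641
seg 3: a=-1, c=M3/2=491/1641, d=(M4−M3)/(6·3)=2812/14769, b=Δ3−h3·(2M3+M4)/6=-1793/547
seg 4: a=-3, c=M4/2=1101/547, d=(M5−M4)/(6·1)=-367/547, b=Δ4−h4·(2M4+M5)/6=2001/547
t_q=35/4 → seg 4, τ=3/4; S=-3+2001/547·τ+1101/547·τ²+-367/547·τ³=20751/35008

  seg 0: a=0 b=2578/1641 c=0 d=-937/14769
  seg 1: a=3 b=-233/1641 c=-937/1641 d=-157/547
  seg 2: a=2 b=-3520/1641 c=-2350/1641 d=947/1641
  seg 3: a=-1 b=-1793/547 c=491/1641 d=2812/14769
  seg 4: a=-3 b=2001/547 c=1101/547 d=-367/547
S(35/4) = 20751/35008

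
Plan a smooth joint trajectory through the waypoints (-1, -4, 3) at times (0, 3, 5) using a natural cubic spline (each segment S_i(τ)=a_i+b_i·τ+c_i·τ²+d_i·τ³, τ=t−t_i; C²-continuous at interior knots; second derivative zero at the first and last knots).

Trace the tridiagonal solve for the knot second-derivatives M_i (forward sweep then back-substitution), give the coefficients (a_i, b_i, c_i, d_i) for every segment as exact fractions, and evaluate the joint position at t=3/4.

  seg 0: a=-1 b=-47/20 c=0 d=3/20
  seg 1: a=-4 b=17/10 c=27/20 d=-9/40
S(3/4) = -691/256

Δ: Δ0=-1, Δ1=7/2
row 1: diag=10, rhs=27; c'=1/5, d'=27/10
back: M1=27/10
M: M0=0, M1=27/10, M2=0
seg 0: a=-1, c=M0/2=0, d=(M1−M0)/(6·3)=3/20, b=Δ0−h0·(2M0+M1)/6=-47/20
seg 1: a=-4, c=M1/2=27/20, d=(M2−M1)/(6·2)=-9/40, b=Δ1−h1·(2M1+M2)/6=17/10
t_q=3/4 → seg 0, τ=3/4; S=-1+-47/20·τ+0·τ²+3/20·τ³=-691/256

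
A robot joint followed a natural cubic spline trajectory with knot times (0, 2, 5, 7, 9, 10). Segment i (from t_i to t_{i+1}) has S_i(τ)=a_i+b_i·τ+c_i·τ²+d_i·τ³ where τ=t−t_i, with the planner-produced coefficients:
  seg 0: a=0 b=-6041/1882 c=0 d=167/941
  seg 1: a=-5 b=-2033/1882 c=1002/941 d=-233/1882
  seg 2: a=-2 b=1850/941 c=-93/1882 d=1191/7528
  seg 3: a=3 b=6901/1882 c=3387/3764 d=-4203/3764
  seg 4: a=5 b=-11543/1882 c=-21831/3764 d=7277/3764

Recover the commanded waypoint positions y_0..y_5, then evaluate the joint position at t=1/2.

y_0 = S_0(0) = a_0 = 0
y_1 = S_1(0) = a_1 = -5
y_2 = S_2(0) = a_2 = -2
y_3 = S_3(0) = a_3 = 3
y_4 = S_4(0) = a_4 = 5
y_5 = S_4(1) = -5
t_q=1/2 is in segment 0 (τ=1/2); S_0(τ)=-11915/7528

y_0=0 y_1=-5 y_2=-2 y_3=3 y_4=5 y_5=-5
S(1/2) = -11915/7528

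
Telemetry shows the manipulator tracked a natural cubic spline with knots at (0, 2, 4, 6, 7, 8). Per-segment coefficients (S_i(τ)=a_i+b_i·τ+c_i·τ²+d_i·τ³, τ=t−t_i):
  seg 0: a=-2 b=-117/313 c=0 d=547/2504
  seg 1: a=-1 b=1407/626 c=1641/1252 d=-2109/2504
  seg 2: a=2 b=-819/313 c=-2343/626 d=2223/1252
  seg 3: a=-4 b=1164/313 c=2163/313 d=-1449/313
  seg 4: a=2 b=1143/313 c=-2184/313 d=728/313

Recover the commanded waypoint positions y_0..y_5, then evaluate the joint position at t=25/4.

y_0 = S_0(0) = a_0 = -2
y_1 = S_1(0) = a_1 = -1
y_2 = S_2(0) = a_2 = 2
y_3 = S_3(0) = a_3 = -4
y_4 = S_4(0) = a_4 = 2
y_5 = S_4(1) = 1
t_q=25/4 is in segment 3 (τ=1/4); S_3(τ)=-54301/20032

y_0=-2 y_1=-1 y_2=2 y_3=-4 y_4=2 y_5=1
S(25/4) = -54301/20032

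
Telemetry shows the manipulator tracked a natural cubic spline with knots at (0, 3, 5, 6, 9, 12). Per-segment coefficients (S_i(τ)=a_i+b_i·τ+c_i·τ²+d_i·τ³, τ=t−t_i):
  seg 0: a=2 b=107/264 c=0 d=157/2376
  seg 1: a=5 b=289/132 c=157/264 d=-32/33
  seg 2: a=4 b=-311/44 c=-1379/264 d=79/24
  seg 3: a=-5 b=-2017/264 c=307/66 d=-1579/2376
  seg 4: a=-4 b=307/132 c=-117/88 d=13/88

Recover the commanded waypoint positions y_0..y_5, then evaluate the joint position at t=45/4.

y_0=2 y_1=5 y_2=4 y_3=-5 y_4=-4 y_5=-5
S(45/4) = -21487/5632

y_0 = S_0(0) = a_0 = 2
y_1 = S_1(0) = a_1 = 5
y_2 = S_2(0) = a_2 = 4
y_3 = S_3(0) = a_3 = -5
y_4 = S_4(0) = a_4 = -4
y_5 = S_4(3) = -5
t_q=45/4 is in segment 4 (τ=9/4); S_4(τ)=-21487/5632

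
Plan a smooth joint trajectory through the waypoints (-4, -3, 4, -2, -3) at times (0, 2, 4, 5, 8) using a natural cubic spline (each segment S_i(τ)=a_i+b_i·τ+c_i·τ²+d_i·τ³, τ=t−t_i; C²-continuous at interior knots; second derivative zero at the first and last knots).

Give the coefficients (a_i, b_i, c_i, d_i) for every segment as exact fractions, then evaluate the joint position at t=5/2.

Δ: Δ0=1/2, Δ1=7/2, Δ2=-6, Δ3=-1/3
row 1: diag=8, rhs=18; c'=1/4, d'=9/4
row 2: denom=6−2·1/4=11/2; d'=(-57−2·9/4)/(11/2)=-123/11
row 3: denom=8−1·2/11=86/11; d'=(34−1·-123/11)/(86/11)=497/86
back: M3=497/86
back: M2=-123/11−2/11·497/86=-526/43
back: M1=9/4−1/4·-526/43=913/172
M: M0=0, M1=913/172, M2=-526/43, M3=497/86, M4=0
seg 0: a=-4, c=M0/2=0, d=(M1−M0)/(6·2)=913/2064, b=Δ0−h0·(2M0+M1)/6=-655/516
seg 1: a=-3, c=M1/2=913/344, d=(M2−M1)/(6·2)=-3017/2064, b=Δ1−h1·(2M1+M2)/6=521/129
seg 2: a=4, c=M2/2=-263/43, d=(M3−M2)/(6·1)=1549/516, b=Δ2−h2·(2M2+M3)/6=-1489/516
seg 3: a=-2, c=M3/2=497/172, d=(M4−M3)/(6·3)=-497/1548, b=Δ3−h3·(2M3+M4)/6=-1577/258
t_q=5/2 → seg 1, τ=1/2; S=-3+521/129·τ+913/344·τ²+-3017/2064·τ³=-2751/5504

  seg 0: a=-4 b=-655/516 c=0 d=913/2064
  seg 1: a=-3 b=521/129 c=913/344 d=-3017/2064
  seg 2: a=4 b=-1489/516 c=-263/43 d=1549/516
  seg 3: a=-2 b=-1577/258 c=497/172 d=-497/1548
S(5/2) = -2751/5504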